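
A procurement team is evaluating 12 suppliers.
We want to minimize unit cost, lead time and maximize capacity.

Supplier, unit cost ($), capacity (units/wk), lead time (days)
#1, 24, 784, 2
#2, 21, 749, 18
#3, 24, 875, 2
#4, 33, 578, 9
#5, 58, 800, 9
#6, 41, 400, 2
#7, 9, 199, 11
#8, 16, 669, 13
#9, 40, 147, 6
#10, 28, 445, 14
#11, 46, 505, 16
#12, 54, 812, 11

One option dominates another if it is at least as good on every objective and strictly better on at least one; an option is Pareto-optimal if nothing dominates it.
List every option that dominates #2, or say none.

none

#1: worse on unit cost (24 vs 21).
#3: worse on unit cost (24 vs 21).
#4: worse on unit cost (33 vs 21).
#5: worse on unit cost (58 vs 21).
#6: worse on unit cost (41 vs 21).
#7: worse on capacity (199 vs 749).
#8: worse on capacity (669 vs 749).
#9: worse on unit cost (40 vs 21).
#10: worse on unit cost (28 vs 21).
#11: worse on unit cost (46 vs 21).
#12: worse on unit cost (54 vs 21).
No option dominates #2.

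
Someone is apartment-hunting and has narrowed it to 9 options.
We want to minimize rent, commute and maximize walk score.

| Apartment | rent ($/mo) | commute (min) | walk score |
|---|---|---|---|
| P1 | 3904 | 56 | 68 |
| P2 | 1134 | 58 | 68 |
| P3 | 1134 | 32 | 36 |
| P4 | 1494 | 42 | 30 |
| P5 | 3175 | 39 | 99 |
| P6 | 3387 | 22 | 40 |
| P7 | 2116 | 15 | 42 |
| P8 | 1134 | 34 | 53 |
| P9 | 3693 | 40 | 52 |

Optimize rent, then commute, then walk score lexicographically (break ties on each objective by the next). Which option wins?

P3

First minimize rent: best is 1134, kept {P2, P3, P8}.
Then minimize commute: best is 32, kept {P3}.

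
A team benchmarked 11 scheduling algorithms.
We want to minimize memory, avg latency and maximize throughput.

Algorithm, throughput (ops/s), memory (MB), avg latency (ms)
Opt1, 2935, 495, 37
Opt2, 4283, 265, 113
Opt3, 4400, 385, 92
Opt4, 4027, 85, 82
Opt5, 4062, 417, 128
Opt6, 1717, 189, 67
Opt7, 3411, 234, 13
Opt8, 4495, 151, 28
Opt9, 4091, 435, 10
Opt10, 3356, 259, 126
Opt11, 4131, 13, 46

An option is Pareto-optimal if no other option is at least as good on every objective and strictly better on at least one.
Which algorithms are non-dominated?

Opt1: dominated by Opt7 (throughput 3411≥2935, memory 234≤495, avg latency 13≤37).
Opt2: dominated by Opt8 (throughput 4495≥4283, memory 151≤265, avg latency 28≤113).
Opt3: dominated by Opt8 (throughput 4495≥4400, memory 151≤385, avg latency 28≤92).
Opt4: dominated by Opt11 (throughput 4131≥4027, memory 13≤85, avg latency 46≤82).
Opt5: dominated by Opt2 (throughput 4283≥4062, memory 265≤417, avg latency 113≤128).
Opt6: dominated by Opt8 (throughput 4495≥1717, memory 151≤189, avg latency 28≤67).
Opt7: not dominated.
Opt8: not dominated (best throughput).
Opt9: not dominated (best avg latency).
Opt10: dominated by Opt4 (throughput 4027≥3356, memory 85≤259, avg latency 82≤126).
Opt11: not dominated (best memory).

Opt7, Opt8, Opt9, Opt11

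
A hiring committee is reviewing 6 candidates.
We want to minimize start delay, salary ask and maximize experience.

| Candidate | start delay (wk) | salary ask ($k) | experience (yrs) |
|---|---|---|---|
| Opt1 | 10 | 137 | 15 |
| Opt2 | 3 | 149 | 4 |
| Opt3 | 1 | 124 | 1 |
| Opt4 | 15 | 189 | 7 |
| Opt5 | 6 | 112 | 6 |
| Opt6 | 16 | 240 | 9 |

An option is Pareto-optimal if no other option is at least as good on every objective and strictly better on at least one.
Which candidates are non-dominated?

Opt1, Opt2, Opt3, Opt5

Opt1: not dominated (best experience).
Opt2: not dominated.
Opt3: not dominated (best start delay).
Opt4: dominated by Opt1 (start delay 10≤15, salary ask 137≤189, experience 15≥7).
Opt5: not dominated (best salary ask).
Opt6: dominated by Opt1 (start delay 10≤16, salary ask 137≤240, experience 15≥9).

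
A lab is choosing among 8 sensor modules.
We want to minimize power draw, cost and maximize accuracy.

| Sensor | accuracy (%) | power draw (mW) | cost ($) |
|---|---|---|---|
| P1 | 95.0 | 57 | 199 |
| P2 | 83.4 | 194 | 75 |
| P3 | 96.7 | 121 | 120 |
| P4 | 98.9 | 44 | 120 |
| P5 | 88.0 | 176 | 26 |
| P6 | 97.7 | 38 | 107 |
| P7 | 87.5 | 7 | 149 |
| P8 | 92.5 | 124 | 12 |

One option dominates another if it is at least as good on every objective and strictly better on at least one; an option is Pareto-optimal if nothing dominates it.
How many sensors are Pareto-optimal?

P1: dominated by P4 (accuracy 98.9≥95.0, power draw 44≤57, cost 120≤199).
P2: dominated by P5 (accuracy 88.0≥83.4, power draw 176≤194, cost 26≤75).
P3: dominated by P4 (accuracy 98.9≥96.7, power draw 44≤121, cost 120≤120).
P4: not dominated (best accuracy).
P5: dominated by P8 (accuracy 92.5≥88.0, power draw 124≤176, cost 12≤26).
P6: not dominated.
P7: not dominated (best power draw).
P8: not dominated (best cost).
Pareto-optimal: P4, P6, P7, P8 → 4.

4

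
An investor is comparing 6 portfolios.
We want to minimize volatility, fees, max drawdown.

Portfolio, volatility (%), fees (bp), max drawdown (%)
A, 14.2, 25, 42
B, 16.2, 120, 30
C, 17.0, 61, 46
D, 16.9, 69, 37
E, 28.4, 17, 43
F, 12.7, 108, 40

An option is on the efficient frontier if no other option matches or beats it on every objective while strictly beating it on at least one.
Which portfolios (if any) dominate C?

A: volatility 14.2≤17.0, fees 25≤61, max drawdown 42≤46 — dominates C.
Others (B, D, E, F) are each worse than C on at least one objective.

A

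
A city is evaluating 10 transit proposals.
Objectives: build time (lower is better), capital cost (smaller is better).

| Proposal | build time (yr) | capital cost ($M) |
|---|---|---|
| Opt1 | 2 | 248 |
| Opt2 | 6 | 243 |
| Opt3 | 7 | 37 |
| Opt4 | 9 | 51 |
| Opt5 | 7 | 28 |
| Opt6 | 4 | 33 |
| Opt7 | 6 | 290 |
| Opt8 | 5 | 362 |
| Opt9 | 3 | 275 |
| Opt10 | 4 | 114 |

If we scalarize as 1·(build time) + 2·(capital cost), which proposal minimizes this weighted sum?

Opt5

Opt1: 1·2 + 2·248 = 498
Opt2: 1·6 + 2·243 = 492
Opt3: 1·7 + 2·37 = 81
Opt4: 1·9 + 2·51 = 111
Opt5: 1·7 + 2·28 = 63
Opt6: 1·4 + 2·33 = 70
Opt7: 1·6 + 2·290 = 586
Opt8: 1·5 + 2·362 = 729
Opt9: 1·3 + 2·275 = 553
Opt10: 1·4 + 2·114 = 232
Lowest: Opt5 at 63.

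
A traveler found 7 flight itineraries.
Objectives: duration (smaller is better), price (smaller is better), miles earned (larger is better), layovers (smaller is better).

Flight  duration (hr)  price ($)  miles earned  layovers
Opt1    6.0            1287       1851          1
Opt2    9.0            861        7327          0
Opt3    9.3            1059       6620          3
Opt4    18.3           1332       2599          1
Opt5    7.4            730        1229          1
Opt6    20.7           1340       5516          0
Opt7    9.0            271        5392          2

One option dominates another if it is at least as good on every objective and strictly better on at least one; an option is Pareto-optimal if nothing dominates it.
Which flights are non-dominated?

Opt1: not dominated (best duration).
Opt2: not dominated (best miles earned).
Opt3: dominated by Opt2 (duration 9.0≤9.3, price 861≤1059, miles earned 7327≥6620, layovers 0≤3).
Opt4: dominated by Opt2 (duration 9.0≤18.3, price 861≤1332, miles earned 7327≥2599, layovers 0≤1).
Opt5: not dominated.
Opt6: dominated by Opt2 (duration 9.0≤20.7, price 861≤1340, miles earned 7327≥5516, layovers 0≤0).
Opt7: not dominated (best price).

Opt1, Opt2, Opt5, Opt7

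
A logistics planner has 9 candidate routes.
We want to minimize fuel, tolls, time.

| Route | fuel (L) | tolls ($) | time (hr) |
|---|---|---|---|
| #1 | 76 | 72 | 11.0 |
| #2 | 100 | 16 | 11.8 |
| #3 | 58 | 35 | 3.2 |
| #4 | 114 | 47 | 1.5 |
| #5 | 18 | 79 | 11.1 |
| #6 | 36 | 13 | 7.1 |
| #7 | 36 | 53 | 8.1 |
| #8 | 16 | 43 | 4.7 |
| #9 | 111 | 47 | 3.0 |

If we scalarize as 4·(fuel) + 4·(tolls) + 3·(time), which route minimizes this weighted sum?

#6

#1: 4·76 + 4·72 + 3·11.0 = 625.0
#2: 4·100 + 4·16 + 3·11.8 = 499.4
#3: 4·58 + 4·35 + 3·3.2 = 381.6
#4: 4·114 + 4·47 + 3·1.5 = 648.5
#5: 4·18 + 4·79 + 3·11.1 = 421.3
#6: 4·36 + 4·13 + 3·7.1 = 217.3
#7: 4·36 + 4·53 + 3·8.1 = 380.3
#8: 4·16 + 4·43 + 3·4.7 = 250.1
#9: 4·111 + 4·47 + 3·3.0 = 641.0
Lowest: #6 at 217.3.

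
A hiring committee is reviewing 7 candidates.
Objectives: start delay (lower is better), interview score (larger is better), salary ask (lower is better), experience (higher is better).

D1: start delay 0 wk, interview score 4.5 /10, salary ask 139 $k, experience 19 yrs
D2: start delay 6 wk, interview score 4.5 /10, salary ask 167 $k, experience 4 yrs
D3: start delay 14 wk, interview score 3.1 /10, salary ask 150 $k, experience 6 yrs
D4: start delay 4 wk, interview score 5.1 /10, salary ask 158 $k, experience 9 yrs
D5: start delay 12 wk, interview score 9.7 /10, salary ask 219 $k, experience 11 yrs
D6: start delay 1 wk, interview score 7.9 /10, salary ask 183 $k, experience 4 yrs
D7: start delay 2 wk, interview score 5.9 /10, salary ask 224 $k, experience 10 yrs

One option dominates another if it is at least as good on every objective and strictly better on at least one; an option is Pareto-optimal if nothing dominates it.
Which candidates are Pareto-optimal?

D1, D4, D5, D6, D7

D1: not dominated (best start delay).
D2: dominated by D1 (start delay 0≤6, interview score 4.5≥4.5, salary ask 139≤167, experience 19≥4).
D3: dominated by D1 (start delay 0≤14, interview score 4.5≥3.1, salary ask 139≤150, experience 19≥6).
D4: not dominated.
D5: not dominated (best interview score).
D6: not dominated.
D7: not dominated.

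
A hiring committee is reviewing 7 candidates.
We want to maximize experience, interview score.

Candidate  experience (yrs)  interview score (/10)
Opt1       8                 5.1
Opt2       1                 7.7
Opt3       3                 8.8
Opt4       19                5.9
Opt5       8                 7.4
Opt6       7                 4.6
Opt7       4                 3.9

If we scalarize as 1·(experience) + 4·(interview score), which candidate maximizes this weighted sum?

Opt4

Opt1: 1·8 + 4·5.1 = 28.4
Opt2: 1·1 + 4·7.7 = 31.8
Opt3: 1·3 + 4·8.8 = 38.2
Opt4: 1·19 + 4·5.9 = 42.6
Opt5: 1·8 + 4·7.4 = 37.6
Opt6: 1·7 + 4·4.6 = 25.4
Opt7: 1·4 + 4·3.9 = 19.6
Highest: Opt4 at 42.6.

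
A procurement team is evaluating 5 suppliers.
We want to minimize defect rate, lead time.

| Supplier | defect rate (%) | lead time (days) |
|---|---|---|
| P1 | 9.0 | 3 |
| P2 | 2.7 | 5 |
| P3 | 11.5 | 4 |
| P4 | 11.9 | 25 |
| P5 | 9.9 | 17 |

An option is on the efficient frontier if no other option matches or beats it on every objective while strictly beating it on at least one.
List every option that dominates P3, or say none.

P1: defect rate 9.0≤11.5, lead time 3≤4 — dominates P3.
Others (P2, P4, P5) are each worse than P3 on at least one objective.

P1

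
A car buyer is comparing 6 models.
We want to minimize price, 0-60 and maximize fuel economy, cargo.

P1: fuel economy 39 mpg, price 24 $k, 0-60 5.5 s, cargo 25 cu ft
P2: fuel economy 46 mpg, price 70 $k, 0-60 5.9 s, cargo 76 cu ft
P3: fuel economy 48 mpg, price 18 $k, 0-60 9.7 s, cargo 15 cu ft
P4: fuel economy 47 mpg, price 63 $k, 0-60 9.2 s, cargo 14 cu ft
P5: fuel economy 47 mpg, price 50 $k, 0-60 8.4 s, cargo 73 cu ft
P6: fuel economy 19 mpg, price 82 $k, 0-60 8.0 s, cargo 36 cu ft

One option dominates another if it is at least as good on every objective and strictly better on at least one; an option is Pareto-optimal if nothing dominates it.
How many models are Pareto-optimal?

4

P1: not dominated (best 0-60).
P2: not dominated (best cargo).
P3: not dominated (best fuel economy).
P4: dominated by P5 (fuel economy 47≥47, price 50≤63, 0-60 8.4≤9.2, cargo 73≥14).
P5: not dominated.
P6: dominated by P2 (fuel economy 46≥19, price 70≤82, 0-60 5.9≤8.0, cargo 76≥36).
Pareto-optimal: P1, P2, P3, P5 → 4.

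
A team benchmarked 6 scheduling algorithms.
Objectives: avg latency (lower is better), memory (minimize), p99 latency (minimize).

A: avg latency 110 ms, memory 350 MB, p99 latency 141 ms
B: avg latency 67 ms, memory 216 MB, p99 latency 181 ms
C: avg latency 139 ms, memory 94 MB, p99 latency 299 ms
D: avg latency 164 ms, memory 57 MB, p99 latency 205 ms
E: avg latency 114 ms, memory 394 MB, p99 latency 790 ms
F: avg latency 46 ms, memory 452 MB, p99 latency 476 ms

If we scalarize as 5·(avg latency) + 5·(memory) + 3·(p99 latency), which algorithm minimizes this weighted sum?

A: 5·110 + 5·350 + 3·141 = 2723
B: 5·67 + 5·216 + 3·181 = 1958
C: 5·139 + 5·94 + 3·299 = 2062
D: 5·164 + 5·57 + 3·205 = 1720
E: 5·114 + 5·394 + 3·790 = 4910
F: 5·46 + 5·452 + 3·476 = 3918
Lowest: D at 1720.

D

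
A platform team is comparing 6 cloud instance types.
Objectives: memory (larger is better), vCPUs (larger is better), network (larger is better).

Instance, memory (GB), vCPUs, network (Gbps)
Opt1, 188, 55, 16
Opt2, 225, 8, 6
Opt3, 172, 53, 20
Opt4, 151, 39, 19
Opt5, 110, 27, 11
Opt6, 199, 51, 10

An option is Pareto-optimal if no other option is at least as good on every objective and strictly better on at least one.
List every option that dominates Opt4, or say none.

Opt3: memory 172≥151, vCPUs 53≥39, network 20≥19 — dominates Opt4.
Others (Opt1, Opt2, Opt5, Opt6) are each worse than Opt4 on at least one objective.

Opt3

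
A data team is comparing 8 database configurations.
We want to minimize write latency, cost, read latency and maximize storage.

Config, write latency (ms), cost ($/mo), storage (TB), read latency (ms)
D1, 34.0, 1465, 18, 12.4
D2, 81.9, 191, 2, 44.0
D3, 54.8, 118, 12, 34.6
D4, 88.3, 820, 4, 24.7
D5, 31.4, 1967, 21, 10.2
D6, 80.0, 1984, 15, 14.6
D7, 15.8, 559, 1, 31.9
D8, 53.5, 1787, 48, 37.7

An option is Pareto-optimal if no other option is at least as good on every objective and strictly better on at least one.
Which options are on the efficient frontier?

D1, D3, D4, D5, D7, D8

D1: not dominated.
D2: dominated by D3 (write latency 54.8≤81.9, cost 118≤191, storage 12≥2, read latency 34.6≤44.0).
D3: not dominated (best cost).
D4: not dominated.
D5: not dominated (best read latency).
D6: dominated by D1 (write latency 34.0≤80.0, cost 1465≤1984, storage 18≥15, read latency 12.4≤14.6).
D7: not dominated (best write latency).
D8: not dominated (best storage).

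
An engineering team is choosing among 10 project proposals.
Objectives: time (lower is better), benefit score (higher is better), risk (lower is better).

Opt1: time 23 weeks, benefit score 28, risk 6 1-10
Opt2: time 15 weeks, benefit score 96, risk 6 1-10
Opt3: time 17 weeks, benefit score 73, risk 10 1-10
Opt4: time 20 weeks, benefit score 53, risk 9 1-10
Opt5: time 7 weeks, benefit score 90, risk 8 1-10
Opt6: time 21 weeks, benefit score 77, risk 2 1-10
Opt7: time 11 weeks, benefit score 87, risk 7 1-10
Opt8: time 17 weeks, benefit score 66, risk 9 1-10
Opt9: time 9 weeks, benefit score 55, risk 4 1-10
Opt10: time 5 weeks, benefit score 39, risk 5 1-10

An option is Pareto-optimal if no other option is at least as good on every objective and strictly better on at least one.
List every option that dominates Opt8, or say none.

Opt2: time 15≤17, benefit score 96≥66, risk 6≤9 — dominates Opt8.
Opt5: time 7≤17, benefit score 90≥66, risk 8≤9 — dominates Opt8.
Opt7: time 11≤17, benefit score 87≥66, risk 7≤9 — dominates Opt8.
Others (Opt1, Opt3, Opt4, Opt6, Opt9, Opt10) are each worse than Opt8 on at least one objective.

Opt2, Opt5, Opt7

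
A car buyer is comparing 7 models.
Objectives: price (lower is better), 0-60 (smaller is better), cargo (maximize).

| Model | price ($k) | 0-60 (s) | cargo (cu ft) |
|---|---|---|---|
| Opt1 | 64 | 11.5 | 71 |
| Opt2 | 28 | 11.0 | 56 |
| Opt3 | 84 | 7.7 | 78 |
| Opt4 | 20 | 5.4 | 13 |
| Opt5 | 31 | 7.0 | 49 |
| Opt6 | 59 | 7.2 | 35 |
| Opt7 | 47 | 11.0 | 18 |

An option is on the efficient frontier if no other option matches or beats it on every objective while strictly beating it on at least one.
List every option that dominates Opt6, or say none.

Opt5: price 31≤59, 0-60 7.0≤7.2, cargo 49≥35 — dominates Opt6.
Others (Opt1, Opt2, Opt3, Opt4, Opt7) are each worse than Opt6 on at least one objective.

Opt5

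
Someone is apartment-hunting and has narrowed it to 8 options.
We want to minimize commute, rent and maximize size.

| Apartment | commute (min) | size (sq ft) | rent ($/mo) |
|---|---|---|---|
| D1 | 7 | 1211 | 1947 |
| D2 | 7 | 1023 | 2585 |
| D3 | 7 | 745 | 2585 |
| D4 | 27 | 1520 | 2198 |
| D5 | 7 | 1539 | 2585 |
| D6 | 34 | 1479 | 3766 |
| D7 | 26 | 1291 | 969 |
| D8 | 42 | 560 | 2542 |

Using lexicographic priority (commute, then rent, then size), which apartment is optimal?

D1

First minimize commute: best is 7, kept {D1, D2, D3, D5}.
Then minimize rent: best is 1947, kept {D1}.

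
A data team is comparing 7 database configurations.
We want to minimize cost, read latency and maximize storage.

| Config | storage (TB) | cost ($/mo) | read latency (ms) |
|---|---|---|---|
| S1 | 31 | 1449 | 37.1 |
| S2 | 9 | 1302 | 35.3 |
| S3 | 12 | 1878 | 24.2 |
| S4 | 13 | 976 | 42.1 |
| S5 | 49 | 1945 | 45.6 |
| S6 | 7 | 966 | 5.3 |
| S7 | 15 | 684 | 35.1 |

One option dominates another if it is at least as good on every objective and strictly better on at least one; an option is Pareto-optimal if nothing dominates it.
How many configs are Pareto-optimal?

S1: not dominated.
S2: dominated by S7 (storage 15≥9, cost 684≤1302, read latency 35.1≤35.3).
S3: not dominated.
S4: dominated by S7 (storage 15≥13, cost 684≤976, read latency 35.1≤42.1).
S5: not dominated (best storage).
S6: not dominated (best read latency).
S7: not dominated (best cost).
Pareto-optimal: S1, S3, S5, S6, S7 → 5.

5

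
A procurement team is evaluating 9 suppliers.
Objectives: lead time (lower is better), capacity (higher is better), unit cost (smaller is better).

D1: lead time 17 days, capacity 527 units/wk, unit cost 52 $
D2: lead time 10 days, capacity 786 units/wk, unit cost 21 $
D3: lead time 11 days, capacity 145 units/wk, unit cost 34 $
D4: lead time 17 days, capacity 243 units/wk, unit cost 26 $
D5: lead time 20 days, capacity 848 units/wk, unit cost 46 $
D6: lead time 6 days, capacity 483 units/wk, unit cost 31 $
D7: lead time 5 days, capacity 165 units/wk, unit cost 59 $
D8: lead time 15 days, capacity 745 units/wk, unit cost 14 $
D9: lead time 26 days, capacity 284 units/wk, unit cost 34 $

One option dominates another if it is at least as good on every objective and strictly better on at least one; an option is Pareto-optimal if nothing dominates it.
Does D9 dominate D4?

D9 vs D4: D9 is worse on lead time (26 vs 17), so it does not dominate D4.

No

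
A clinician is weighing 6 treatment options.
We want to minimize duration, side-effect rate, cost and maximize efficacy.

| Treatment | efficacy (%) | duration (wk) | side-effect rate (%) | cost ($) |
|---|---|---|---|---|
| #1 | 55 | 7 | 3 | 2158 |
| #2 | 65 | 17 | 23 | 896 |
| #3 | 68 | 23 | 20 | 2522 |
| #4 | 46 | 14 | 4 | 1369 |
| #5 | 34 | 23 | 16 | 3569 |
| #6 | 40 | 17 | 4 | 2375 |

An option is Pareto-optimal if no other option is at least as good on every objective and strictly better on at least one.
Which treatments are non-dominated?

#1: not dominated (best duration).
#2: not dominated (best cost).
#3: not dominated (best efficacy).
#4: not dominated.
#5: dominated by #1 (efficacy 55≥34, duration 7≤23, side-effect rate 3≤16, cost 2158≤3569).
#6: dominated by #1 (efficacy 55≥40, duration 7≤17, side-effect rate 3≤4, cost 2158≤2375).

#1, #2, #3, #4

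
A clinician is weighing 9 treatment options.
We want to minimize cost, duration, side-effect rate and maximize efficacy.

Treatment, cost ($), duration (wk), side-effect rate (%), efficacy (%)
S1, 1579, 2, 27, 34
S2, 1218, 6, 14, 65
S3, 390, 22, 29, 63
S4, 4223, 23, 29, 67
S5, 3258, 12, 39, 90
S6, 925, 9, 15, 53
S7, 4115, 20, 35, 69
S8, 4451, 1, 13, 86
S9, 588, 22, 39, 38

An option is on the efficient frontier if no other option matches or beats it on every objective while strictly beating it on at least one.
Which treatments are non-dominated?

S1: not dominated.
S2: not dominated.
S3: not dominated (best cost).
S4: not dominated.
S5: not dominated (best efficacy).
S6: not dominated.
S7: not dominated.
S8: not dominated (best duration).
S9: dominated by S3 (cost 390≤588, duration 22≤22, side-effect rate 29≤39, efficacy 63≥38).

S1, S2, S3, S4, S5, S6, S7, S8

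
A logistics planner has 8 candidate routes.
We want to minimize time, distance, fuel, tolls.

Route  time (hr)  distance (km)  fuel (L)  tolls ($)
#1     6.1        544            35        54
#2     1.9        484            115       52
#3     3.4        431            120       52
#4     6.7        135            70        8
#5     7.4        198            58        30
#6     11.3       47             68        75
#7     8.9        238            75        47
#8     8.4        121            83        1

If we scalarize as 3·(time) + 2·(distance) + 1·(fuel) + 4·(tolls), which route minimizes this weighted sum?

#8

#1: 3·6.1 + 2·544 + 1·35 + 4·54 = 1357.3
#2: 3·1.9 + 2·484 + 1·115 + 4·52 = 1296.7
#3: 3·3.4 + 2·431 + 1·120 + 4·52 = 1200.2
#4: 3·6.7 + 2·135 + 1·70 + 4·8 = 392.1
#5: 3·7.4 + 2·198 + 1·58 + 4·30 = 596.2
#6: 3·11.3 + 2·47 + 1·68 + 4·75 = 495.9
#7: 3·8.9 + 2·238 + 1·75 + 4·47 = 765.7
#8: 3·8.4 + 2·121 + 1·83 + 4·1 = 354.2
Lowest: #8 at 354.2.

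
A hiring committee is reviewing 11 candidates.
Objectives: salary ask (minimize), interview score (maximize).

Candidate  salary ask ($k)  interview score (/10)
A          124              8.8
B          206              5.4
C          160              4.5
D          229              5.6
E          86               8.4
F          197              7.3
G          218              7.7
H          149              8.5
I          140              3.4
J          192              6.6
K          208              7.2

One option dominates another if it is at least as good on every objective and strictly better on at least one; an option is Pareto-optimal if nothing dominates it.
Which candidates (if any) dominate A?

B: worse on salary ask (206 vs 124).
C: worse on salary ask (160 vs 124).
D: worse on salary ask (229 vs 124).
E: worse on interview score (8.4 vs 8.8).
F: worse on salary ask (197 vs 124).
G: worse on salary ask (218 vs 124).
H: worse on salary ask (149 vs 124).
I: worse on salary ask (140 vs 124).
J: worse on salary ask (192 vs 124).
K: worse on salary ask (208 vs 124).
No option dominates A.

none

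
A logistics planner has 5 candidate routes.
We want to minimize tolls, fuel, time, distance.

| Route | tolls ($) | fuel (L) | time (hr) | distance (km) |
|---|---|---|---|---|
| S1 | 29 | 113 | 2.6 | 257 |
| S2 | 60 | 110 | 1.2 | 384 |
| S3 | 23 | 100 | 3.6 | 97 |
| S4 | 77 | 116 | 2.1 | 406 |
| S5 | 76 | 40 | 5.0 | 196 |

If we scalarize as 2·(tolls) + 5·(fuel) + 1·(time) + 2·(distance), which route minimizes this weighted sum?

S1: 2·29 + 5·113 + 1·2.6 + 2·257 = 1139.6
S2: 2·60 + 5·110 + 1·1.2 + 2·384 = 1439.2
S3: 2·23 + 5·100 + 1·3.6 + 2·97 = 743.6
S4: 2·77 + 5·116 + 1·2.1 + 2·406 = 1548.1
S5: 2·76 + 5·40 + 1·5.0 + 2·196 = 749.0
Lowest: S3 at 743.6.

S3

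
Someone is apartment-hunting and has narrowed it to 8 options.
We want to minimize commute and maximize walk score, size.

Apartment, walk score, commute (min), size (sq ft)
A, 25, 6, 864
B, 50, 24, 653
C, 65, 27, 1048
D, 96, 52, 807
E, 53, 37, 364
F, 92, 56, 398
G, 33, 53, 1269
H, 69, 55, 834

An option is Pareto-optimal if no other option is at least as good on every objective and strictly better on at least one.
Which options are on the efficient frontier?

A, B, C, D, G, H

A: not dominated (best commute).
B: not dominated.
C: not dominated.
D: not dominated (best walk score).
E: dominated by C (walk score 65≥53, commute 27≤37, size 1048≥364).
F: dominated by D (walk score 96≥92, commute 52≤56, size 807≥398).
G: not dominated (best size).
H: not dominated.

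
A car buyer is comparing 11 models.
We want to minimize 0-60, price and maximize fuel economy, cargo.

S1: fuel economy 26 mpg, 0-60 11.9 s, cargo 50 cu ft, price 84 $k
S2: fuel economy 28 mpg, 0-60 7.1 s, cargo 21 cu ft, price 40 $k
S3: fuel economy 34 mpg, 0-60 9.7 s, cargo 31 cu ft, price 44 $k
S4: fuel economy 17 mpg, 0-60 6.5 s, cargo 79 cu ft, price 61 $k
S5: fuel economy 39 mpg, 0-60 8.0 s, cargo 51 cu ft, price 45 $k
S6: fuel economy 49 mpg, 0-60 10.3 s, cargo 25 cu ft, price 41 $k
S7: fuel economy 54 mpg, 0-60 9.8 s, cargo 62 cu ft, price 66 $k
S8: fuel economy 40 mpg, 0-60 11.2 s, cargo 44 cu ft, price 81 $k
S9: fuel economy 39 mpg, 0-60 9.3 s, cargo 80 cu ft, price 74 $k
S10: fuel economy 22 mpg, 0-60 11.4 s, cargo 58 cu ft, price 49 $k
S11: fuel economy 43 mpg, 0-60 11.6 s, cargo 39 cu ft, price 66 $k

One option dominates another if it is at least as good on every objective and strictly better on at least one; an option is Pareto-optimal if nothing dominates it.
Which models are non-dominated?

S1: dominated by S5 (fuel economy 39≥26, 0-60 8.0≤11.9, cargo 51≥50, price 45≤84).
S2: not dominated (best price).
S3: not dominated.
S4: not dominated (best 0-60).
S5: not dominated.
S6: not dominated.
S7: not dominated (best fuel economy).
S8: dominated by S7 (fuel economy 54≥40, 0-60 9.8≤11.2, cargo 62≥44, price 66≤81).
S9: not dominated (best cargo).
S10: not dominated.
S11: dominated by S7 (fuel economy 54≥43, 0-60 9.8≤11.6, cargo 62≥39, price 66≤66).

S2, S3, S4, S5, S6, S7, S9, S10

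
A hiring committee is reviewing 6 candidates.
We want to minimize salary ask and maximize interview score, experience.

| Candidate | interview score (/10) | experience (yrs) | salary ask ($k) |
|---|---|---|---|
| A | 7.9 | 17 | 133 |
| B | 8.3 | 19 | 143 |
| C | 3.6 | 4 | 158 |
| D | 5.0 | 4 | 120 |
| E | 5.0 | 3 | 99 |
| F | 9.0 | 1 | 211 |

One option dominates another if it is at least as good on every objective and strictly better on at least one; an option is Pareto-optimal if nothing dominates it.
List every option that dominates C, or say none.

A, B, D

A: interview score 7.9≥3.6, experience 17≥4, salary ask 133≤158 — dominates C.
B: interview score 8.3≥3.6, experience 19≥4, salary ask 143≤158 — dominates C.
D: interview score 5.0≥3.6, experience 4≥4, salary ask 120≤158 — dominates C.
Others (E, F) are each worse than C on at least one objective.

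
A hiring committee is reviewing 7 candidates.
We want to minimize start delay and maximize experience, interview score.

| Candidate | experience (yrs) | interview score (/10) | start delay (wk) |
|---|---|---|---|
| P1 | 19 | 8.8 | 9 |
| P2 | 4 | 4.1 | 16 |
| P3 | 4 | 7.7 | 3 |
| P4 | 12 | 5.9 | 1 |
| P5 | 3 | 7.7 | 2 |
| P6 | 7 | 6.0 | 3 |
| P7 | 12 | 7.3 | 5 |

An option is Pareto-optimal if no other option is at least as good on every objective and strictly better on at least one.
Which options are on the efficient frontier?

P1: not dominated (best experience).
P2: dominated by P1 (experience 19≥4, interview score 8.8≥4.1, start delay 9≤16).
P3: not dominated.
P4: not dominated (best start delay).
P5: not dominated.
P6: not dominated.
P7: not dominated.

P1, P3, P4, P5, P6, P7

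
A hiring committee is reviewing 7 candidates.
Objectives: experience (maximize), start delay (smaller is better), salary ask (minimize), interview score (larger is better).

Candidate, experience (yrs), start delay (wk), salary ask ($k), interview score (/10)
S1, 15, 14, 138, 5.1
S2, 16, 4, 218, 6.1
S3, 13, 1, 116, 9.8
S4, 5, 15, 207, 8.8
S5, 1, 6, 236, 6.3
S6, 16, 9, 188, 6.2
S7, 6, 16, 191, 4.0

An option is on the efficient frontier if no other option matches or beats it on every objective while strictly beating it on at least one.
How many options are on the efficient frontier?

4

S1: not dominated.
S2: not dominated.
S3: not dominated (best start delay).
S4: dominated by S3 (experience 13≥5, start delay 1≤15, salary ask 116≤207, interview score 9.8≥8.8).
S5: dominated by S3 (experience 13≥1, start delay 1≤6, salary ask 116≤236, interview score 9.8≥6.3).
S6: not dominated.
S7: dominated by S1 (experience 15≥6, start delay 14≤16, salary ask 138≤191, interview score 5.1≥4.0).
Pareto-optimal: S1, S2, S3, S6 → 4.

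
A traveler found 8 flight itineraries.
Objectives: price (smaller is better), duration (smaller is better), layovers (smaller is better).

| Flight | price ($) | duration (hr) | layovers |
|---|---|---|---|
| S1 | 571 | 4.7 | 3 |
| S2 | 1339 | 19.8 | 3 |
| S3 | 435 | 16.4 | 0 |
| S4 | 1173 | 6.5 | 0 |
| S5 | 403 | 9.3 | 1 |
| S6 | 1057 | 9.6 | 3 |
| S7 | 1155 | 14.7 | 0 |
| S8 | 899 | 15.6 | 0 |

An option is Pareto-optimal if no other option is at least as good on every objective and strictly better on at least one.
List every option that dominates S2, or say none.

S1: price 571≤1339, duration 4.7≤19.8, layovers 3≤3 — dominates S2.
S3: price 435≤1339, duration 16.4≤19.8, layovers 0≤3 — dominates S2.
S4: price 1173≤1339, duration 6.5≤19.8, layovers 0≤3 — dominates S2.
S5: price 403≤1339, duration 9.3≤19.8, layovers 1≤3 — dominates S2.
S6: price 1057≤1339, duration 9.6≤19.8, layovers 3≤3 — dominates S2.
S7: price 1155≤1339, duration 14.7≤19.8, layovers 0≤3 — dominates S2.
S8: price 899≤1339, duration 15.6≤19.8, layovers 0≤3 — dominates S2.

S1, S3, S4, S5, S6, S7, S8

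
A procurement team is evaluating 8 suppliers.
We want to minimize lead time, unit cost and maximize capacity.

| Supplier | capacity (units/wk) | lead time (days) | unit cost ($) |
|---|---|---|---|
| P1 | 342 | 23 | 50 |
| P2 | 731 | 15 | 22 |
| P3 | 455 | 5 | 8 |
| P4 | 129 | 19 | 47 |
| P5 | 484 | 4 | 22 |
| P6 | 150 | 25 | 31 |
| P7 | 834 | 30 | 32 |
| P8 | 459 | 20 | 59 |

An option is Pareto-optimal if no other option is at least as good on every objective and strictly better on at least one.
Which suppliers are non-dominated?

P1: dominated by P2 (capacity 731≥342, lead time 15≤23, unit cost 22≤50).
P2: not dominated.
P3: not dominated (best unit cost).
P4: dominated by P2 (capacity 731≥129, lead time 15≤19, unit cost 22≤47).
P5: not dominated (best lead time).
P6: dominated by P2 (capacity 731≥150, lead time 15≤25, unit cost 22≤31).
P7: not dominated (best capacity).
P8: dominated by P2 (capacity 731≥459, lead time 15≤20, unit cost 22≤59).

P2, P3, P5, P7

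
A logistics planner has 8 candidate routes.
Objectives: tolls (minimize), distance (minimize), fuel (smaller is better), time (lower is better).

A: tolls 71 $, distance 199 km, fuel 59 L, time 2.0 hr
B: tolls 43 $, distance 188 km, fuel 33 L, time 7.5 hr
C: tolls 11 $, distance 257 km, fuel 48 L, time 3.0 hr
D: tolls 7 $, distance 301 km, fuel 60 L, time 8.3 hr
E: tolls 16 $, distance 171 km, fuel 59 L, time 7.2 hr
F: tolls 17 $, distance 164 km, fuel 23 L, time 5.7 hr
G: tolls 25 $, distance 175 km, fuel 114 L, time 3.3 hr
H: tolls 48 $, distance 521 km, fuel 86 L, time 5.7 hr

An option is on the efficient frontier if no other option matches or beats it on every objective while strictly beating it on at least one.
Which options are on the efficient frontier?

A: not dominated (best time).
B: dominated by F (tolls 17≤43, distance 164≤188, fuel 23≤33, time 5.7≤7.5).
C: not dominated.
D: not dominated (best tolls).
E: not dominated.
F: not dominated (best distance).
G: not dominated.
H: dominated by C (tolls 11≤48, distance 257≤521, fuel 48≤86, time 3.0≤5.7).

A, C, D, E, F, G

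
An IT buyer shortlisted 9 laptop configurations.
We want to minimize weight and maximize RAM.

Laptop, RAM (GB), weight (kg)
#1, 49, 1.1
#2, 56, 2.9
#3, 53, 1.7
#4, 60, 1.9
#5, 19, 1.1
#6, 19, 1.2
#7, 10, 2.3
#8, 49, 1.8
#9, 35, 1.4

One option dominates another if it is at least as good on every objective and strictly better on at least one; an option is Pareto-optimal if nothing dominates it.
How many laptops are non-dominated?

#1: not dominated.
#2: dominated by #4 (RAM 60≥56, weight 1.9≤2.9).
#3: not dominated.
#4: not dominated (best RAM).
#5: dominated by #1 (RAM 49≥19, weight 1.1≤1.1).
#6: dominated by #1 (RAM 49≥19, weight 1.1≤1.2).
#7: dominated by #1 (RAM 49≥10, weight 1.1≤2.3).
#8: dominated by #1 (RAM 49≥49, weight 1.1≤1.8).
#9: dominated by #1 (RAM 49≥35, weight 1.1≤1.4).
Pareto-optimal: #1, #3, #4 → 3.

3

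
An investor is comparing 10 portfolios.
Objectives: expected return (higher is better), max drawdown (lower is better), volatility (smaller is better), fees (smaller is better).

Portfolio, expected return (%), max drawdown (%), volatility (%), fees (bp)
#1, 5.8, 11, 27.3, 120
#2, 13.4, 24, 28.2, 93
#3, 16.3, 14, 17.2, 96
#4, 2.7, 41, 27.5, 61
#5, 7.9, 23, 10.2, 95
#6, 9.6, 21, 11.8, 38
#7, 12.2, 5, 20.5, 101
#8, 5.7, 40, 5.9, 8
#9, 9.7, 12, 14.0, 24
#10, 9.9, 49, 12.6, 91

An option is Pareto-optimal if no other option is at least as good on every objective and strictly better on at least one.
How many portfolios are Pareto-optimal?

8

#1: dominated by #7 (expected return 12.2≥5.8, max drawdown 5≤11, volatility 20.5≤27.3, fees 101≤120).
#2: not dominated.
#3: not dominated (best expected return).
#4: dominated by #6 (expected return 9.6≥2.7, max drawdown 21≤41, volatility 11.8≤27.5, fees 38≤61).
#5: not dominated.
#6: not dominated.
#7: not dominated (best max drawdown).
#8: not dominated (best volatility).
#9: not dominated.
#10: not dominated.
Pareto-optimal: #2, #3, #5, #6, #7, #8, #9, #10 → 8.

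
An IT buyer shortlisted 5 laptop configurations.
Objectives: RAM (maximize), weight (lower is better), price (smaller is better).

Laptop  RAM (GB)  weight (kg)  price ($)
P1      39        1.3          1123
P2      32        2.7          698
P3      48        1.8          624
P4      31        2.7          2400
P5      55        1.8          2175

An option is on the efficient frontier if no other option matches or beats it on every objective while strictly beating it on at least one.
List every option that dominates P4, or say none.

P1: RAM 39≥31, weight 1.3≤2.7, price 1123≤2400 — dominates P4.
P2: RAM 32≥31, weight 2.7≤2.7, price 698≤2400 — dominates P4.
P3: RAM 48≥31, weight 1.8≤2.7, price 624≤2400 — dominates P4.
P5: RAM 55≥31, weight 1.8≤2.7, price 2175≤2400 — dominates P4.

P1, P2, P3, P5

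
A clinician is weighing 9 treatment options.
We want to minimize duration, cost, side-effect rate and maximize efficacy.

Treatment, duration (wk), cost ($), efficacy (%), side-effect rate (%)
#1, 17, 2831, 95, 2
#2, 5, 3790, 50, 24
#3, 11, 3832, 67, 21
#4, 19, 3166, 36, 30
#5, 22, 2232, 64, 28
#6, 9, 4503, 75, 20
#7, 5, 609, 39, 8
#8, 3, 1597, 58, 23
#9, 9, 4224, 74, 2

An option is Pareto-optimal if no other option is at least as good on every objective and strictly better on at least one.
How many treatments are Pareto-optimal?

#1: not dominated (best efficacy).
#2: dominated by #8 (duration 3≤5, cost 1597≤3790, efficacy 58≥50, side-effect rate 23≤24).
#3: not dominated.
#4: dominated by #1 (duration 17≤19, cost 2831≤3166, efficacy 95≥36, side-effect rate 2≤30).
#5: not dominated.
#6: not dominated.
#7: not dominated (best cost).
#8: not dominated (best duration).
#9: not dominated.
Pareto-optimal: #1, #3, #5, #6, #7, #8, #9 → 7.

7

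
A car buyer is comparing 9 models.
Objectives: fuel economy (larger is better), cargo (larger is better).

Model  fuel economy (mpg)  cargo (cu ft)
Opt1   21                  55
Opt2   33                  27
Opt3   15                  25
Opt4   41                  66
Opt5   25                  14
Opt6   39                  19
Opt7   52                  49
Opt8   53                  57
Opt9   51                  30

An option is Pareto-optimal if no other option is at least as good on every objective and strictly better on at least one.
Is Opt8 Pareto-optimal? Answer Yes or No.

Yes

Opt1: worse on fuel economy (21 vs 53).
Opt2: worse on fuel economy (33 vs 53).
Opt3: worse on fuel economy (15 vs 53).
Opt4: worse on fuel economy (41 vs 53).
Opt5: worse on fuel economy (25 vs 53).
Opt6: worse on fuel economy (39 vs 53).
Opt7: worse on fuel economy (52 vs 53).
Opt9: worse on fuel economy (51 vs 53).
No option is at least as good as Opt8 on every objective and strictly better on one.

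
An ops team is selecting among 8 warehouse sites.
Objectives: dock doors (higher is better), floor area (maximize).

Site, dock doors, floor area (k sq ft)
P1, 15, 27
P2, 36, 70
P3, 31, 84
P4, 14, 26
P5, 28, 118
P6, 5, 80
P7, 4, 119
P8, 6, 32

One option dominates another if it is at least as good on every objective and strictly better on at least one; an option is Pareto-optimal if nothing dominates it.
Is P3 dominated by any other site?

No

P1: worse on dock doors (15 vs 31).
P2: worse on floor area (70 vs 84).
P4: worse on dock doors (14 vs 31).
P5: worse on dock doors (28 vs 31).
P6: worse on dock doors (5 vs 31).
P7: worse on dock doors (4 vs 31).
P8: worse on dock doors (6 vs 31).
No option is at least as good as P3 on every objective and strictly better on one.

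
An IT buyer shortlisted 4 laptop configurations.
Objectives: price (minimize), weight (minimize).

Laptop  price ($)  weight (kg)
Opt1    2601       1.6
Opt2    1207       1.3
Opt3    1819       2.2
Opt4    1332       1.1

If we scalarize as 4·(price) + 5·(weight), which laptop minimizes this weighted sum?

Opt1: 4·2601 + 5·1.6 = 10412.0
Opt2: 4·1207 + 5·1.3 = 4834.5
Opt3: 4·1819 + 5·2.2 = 7287.0
Opt4: 4·1332 + 5·1.1 = 5333.5
Lowest: Opt2 at 4834.5.

Opt2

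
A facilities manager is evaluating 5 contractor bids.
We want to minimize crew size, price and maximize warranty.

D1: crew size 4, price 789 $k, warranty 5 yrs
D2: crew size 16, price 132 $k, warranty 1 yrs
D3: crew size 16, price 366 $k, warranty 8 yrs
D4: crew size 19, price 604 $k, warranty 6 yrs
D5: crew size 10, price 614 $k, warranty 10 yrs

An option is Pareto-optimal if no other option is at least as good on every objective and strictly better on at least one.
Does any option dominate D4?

Yes

D3 vs D4: crew size 16≤19, price 366≤604, warranty 8≥6 — D3 is at least as good on every objective and strictly better on at least one, so D3 dominates D4.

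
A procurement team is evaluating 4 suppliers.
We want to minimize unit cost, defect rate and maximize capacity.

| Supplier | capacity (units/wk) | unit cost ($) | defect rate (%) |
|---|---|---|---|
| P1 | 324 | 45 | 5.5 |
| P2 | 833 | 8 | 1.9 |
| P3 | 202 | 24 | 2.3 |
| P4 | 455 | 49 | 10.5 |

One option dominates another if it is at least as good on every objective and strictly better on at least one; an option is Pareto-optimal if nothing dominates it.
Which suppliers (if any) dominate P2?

P1: worse on capacity (324 vs 833).
P3: worse on capacity (202 vs 833).
P4: worse on capacity (455 vs 833).
No option dominates P2.

none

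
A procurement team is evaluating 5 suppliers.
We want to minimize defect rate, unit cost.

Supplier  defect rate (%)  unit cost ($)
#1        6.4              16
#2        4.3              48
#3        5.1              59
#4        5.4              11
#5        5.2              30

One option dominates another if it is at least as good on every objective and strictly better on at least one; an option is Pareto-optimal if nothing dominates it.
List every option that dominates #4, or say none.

none

#1: worse on defect rate (6.4 vs 5.4).
#2: worse on unit cost (48 vs 11).
#3: worse on unit cost (59 vs 11).
#5: worse on unit cost (30 vs 11).
No option dominates #4.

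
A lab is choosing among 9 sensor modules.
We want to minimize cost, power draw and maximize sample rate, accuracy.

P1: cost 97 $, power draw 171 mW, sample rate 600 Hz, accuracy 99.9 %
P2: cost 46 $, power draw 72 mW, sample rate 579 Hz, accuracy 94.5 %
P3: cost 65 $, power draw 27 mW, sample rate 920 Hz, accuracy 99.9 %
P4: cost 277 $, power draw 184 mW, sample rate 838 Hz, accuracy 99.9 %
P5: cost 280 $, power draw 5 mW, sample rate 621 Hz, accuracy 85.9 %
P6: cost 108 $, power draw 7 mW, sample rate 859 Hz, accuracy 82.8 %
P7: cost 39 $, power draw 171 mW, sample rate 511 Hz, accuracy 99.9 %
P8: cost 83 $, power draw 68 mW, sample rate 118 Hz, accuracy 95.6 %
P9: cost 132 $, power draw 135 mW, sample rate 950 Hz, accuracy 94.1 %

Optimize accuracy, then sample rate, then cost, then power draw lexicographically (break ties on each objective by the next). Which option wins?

First maximize accuracy: best is 99.9, kept {P1, P3, P4, P7}.
Then maximize sample rate: best is 920, kept {P3}.

P3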